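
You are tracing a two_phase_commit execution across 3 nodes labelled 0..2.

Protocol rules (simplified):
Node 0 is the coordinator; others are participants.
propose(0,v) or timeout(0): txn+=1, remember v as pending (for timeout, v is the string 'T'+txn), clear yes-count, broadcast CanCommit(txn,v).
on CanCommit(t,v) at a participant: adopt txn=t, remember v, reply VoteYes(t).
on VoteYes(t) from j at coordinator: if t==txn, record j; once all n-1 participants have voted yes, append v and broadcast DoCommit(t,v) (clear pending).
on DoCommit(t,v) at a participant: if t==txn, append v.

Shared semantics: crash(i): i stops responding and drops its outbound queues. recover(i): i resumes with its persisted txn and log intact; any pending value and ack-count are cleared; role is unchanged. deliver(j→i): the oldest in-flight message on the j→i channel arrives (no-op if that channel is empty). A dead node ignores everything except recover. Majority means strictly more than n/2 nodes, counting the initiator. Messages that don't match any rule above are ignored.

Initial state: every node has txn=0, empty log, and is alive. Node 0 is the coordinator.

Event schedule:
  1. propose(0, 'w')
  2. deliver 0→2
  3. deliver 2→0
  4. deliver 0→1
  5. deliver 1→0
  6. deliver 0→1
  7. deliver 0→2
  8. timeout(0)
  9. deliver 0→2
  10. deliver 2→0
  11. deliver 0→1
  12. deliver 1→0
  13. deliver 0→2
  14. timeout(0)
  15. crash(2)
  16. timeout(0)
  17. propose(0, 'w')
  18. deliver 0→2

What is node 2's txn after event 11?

2

e1 propose(0,'w'): 0[coor,t=1,-]
e2 deliver 0→2: 2[part,t=1,-]
e3 deliver 2→0: ·
e4 deliver 0→1: 1[part,t=1,-]
e5 deliver 1→0: 0[coor,t=1,w]
e6 deliver 0→1: 1[part,t=1,w]
e7 deliver 0→2: 2[part,t=1,w]
e8 timeout(0): 0[coor,t=2,w]
e9 deliver 0→2: 2[part,t=2,w]
e10 deliver 2→0: ·
e11 deliver 0→1: 1[part,t=2,w]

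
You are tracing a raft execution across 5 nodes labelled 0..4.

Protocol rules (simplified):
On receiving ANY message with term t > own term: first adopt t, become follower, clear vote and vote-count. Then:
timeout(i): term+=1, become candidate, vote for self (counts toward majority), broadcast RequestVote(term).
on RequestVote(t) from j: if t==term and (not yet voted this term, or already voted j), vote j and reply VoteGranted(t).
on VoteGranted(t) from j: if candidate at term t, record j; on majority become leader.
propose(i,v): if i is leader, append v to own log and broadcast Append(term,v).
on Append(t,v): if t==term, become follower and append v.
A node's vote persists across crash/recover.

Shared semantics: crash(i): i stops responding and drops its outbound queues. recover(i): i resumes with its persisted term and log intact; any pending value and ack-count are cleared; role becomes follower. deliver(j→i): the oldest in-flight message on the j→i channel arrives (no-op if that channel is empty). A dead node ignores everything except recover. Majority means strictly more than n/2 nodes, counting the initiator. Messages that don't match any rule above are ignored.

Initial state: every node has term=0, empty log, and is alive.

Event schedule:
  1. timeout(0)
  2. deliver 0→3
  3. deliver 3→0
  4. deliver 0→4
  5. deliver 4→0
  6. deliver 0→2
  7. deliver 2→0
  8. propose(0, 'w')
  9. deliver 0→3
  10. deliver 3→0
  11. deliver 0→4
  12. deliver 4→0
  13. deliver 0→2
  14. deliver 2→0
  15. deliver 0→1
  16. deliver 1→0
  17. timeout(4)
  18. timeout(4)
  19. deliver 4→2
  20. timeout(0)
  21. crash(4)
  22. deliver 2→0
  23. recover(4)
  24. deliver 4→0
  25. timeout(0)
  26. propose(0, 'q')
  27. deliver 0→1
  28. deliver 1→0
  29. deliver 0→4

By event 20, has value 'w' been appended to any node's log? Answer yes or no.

step 1 timeout(0): 0={cand,t=1,log=-}
step 2 deliver 0→3: 3={foll,t=1,log=-}
step 3 deliver 3→0: —
step 4 deliver 0→4: 4={foll,t=1,log=-}
step 5 deliver 4→0: 0={lead,t=1,log=-}
step 6 deliver 0→2: 2={foll,t=1,log=-}
step 7 deliver 2→0: —
step 8 propose(0,'w'): 0={lead,t=1,log=w}
step 9 deliver 0→3: 3={foll,t=1,log=w}
step 10 deliver 3→0: —
step 11 deliver 0→4: 4={foll,t=1,log=w}
step 12 deliver 4→0: —
step 13 deliver 0→2: 2={foll,t=1,log=w}
step 14 deliver 2→0: —
step 15 deliver 0→1: 1={foll,t=1,log=-}
step 16 deliver 1→0: —
step 17 timeout(4): 4={cand,t=2,log=w}
step 18 timeout(4): 4={cand,t=3,log=w}
step 19 deliver 4→2: 2={foll,t=2,log=w}
step 20 timeout(0): 0={cand,t=2,log=w}

yes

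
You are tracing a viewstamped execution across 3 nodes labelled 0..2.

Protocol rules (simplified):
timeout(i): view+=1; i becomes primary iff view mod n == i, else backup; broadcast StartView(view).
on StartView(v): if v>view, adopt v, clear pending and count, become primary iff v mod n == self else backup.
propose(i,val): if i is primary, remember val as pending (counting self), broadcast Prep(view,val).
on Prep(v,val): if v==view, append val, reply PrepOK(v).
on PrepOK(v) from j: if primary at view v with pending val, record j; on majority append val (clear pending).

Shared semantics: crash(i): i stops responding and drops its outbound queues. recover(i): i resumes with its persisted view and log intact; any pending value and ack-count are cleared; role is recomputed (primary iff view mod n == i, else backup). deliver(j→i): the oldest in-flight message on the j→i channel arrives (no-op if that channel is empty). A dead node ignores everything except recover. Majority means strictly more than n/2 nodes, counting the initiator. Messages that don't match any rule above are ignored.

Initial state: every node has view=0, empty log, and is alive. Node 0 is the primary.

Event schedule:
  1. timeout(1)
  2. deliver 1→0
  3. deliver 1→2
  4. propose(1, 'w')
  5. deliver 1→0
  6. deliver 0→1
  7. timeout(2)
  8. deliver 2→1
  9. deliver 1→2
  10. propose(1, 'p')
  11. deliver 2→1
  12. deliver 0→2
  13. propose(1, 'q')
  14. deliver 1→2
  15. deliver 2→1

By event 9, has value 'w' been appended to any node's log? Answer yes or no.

[1] timeout(1) → N1(prim v1 [-])
[2] deliver 1→0 → N0(back v1 [-])
[3] deliver 1→2 → N2(back v1 [-])
[4] propose(1,'w') → ∅
[5] deliver 1→0 → N0(back v1 [w])
[6] deliver 0→1 → N1(prim v1 [w])
[7] timeout(2) → N2(prim v2 [-])
[8] deliver 2→1 → N1(back v2 [w])
[9] deliver 1→2 → ∅

yes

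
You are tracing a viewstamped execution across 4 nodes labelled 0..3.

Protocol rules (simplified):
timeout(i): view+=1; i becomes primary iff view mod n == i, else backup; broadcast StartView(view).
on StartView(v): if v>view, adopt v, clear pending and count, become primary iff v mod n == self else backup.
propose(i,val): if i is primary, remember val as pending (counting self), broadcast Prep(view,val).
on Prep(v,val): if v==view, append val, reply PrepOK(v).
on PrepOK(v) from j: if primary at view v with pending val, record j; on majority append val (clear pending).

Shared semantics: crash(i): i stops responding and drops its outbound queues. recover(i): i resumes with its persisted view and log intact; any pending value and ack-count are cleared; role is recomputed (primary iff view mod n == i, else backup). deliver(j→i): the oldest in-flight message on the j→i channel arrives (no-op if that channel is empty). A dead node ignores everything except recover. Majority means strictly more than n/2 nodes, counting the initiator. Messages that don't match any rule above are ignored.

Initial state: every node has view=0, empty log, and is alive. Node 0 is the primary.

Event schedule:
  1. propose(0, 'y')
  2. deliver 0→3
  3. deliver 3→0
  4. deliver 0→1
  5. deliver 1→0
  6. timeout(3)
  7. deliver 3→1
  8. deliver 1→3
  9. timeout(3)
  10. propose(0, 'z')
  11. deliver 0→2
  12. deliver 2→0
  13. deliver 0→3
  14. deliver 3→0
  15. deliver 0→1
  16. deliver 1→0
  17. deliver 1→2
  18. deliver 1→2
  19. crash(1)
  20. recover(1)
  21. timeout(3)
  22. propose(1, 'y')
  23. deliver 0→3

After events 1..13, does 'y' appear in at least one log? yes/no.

yes

e1 propose(0,'y'): ·
e2 deliver 0→3: 3[back,v=0,y]
e3 deliver 3→0: ·
e4 deliver 0→1: 1[back,v=0,y]
e5 deliver 1→0: 0[prim,v=0,y]
e6 timeout(3): 3[back,v=1,y]
e7 deliver 3→1: 1[prim,v=1,y]
e8 deliver 1→3: ·
e9 timeout(3): 3[back,v=2,y]
e10 propose(0,'z'): ·
e11 deliver 0→2: 2[back,v=0,y]
e12 deliver 2→0: ·
e13 deliver 0→3: ·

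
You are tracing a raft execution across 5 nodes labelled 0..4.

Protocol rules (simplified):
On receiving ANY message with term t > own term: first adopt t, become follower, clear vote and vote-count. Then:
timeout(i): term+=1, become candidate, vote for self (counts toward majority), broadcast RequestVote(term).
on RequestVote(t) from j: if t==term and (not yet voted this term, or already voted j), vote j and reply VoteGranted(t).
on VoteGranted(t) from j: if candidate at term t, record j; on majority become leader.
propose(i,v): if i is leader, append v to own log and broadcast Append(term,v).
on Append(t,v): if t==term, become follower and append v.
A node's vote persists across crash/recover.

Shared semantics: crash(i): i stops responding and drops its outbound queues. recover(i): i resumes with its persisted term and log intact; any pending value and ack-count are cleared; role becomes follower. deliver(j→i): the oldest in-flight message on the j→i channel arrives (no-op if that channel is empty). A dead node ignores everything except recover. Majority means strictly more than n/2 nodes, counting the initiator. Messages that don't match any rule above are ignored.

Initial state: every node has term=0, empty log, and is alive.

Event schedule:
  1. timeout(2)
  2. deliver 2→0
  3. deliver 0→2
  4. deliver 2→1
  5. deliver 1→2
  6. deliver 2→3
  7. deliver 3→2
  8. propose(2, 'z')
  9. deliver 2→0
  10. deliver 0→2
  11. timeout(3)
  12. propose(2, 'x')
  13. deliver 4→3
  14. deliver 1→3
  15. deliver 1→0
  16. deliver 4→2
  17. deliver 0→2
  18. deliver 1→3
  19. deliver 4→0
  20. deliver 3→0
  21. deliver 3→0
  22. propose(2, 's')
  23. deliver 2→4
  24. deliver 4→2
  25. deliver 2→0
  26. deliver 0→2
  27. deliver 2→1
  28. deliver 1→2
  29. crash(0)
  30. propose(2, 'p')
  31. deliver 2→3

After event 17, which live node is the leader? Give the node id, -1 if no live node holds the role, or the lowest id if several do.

2

e1 timeout(2): 2[cand,t=1,-]
e2 deliver 2→0: 0[foll,t=1,-]
e3 deliver 0→2: ·
e4 deliver 2→1: 1[foll,t=1,-]
e5 deliver 1→2: 2[lead,t=1,-]
e6 deliver 2→3: 3[foll,t=1,-]
e7 deliver 3→2: ·
e8 propose(2,'z'): 2[lead,t=1,z]
e9 deliver 2→0: 0[foll,t=1,z]
e10 deliver 0→2: ·
e11 timeout(3): 3[cand,t=2,-]
e12 propose(2,'x'): 2[lead,t=1,z,x]
e13 deliver 4→3: ·
e14 deliver 1→3: ·
e15 deliver 1→0: ·
e16 deliver 4→2: ·
e17 deliver 0→2: ·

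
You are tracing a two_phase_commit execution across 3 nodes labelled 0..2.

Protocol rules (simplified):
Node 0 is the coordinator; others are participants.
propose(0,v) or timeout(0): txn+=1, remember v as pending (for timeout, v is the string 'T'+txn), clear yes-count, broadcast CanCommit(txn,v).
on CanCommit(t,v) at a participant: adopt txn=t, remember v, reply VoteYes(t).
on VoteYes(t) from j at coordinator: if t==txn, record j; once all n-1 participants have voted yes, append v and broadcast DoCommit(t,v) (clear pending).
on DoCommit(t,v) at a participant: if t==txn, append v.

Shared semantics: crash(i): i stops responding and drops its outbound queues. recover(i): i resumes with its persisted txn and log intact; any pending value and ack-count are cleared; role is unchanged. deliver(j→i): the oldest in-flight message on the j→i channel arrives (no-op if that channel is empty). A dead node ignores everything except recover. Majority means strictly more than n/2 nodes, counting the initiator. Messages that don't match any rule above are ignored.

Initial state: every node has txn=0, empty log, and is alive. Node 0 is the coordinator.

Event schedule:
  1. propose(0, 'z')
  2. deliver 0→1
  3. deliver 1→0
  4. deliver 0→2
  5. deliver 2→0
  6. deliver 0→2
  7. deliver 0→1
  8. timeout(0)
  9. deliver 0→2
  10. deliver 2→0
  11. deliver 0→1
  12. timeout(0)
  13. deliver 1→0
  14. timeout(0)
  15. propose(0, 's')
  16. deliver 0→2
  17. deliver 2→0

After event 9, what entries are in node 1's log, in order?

after 1 — propose(0,'z'): n0:coor/t1/[-]
after 2 — deliver 0→1: n1:part/t1/[-]
after 3 — deliver 1→0: ·
after 4 — deliver 0→2: n2:part/t1/[-]
after 5 — deliver 2→0: n0:coor/t1/[z]
after 6 — deliver 0→2: n2:part/t1/[z]
after 7 — deliver 0→1: n1:part/t1/[z]
after 8 — timeout(0): n0:coor/t2/[z]
after 9 — deliver 0→2: n2:part/t2/[z]

z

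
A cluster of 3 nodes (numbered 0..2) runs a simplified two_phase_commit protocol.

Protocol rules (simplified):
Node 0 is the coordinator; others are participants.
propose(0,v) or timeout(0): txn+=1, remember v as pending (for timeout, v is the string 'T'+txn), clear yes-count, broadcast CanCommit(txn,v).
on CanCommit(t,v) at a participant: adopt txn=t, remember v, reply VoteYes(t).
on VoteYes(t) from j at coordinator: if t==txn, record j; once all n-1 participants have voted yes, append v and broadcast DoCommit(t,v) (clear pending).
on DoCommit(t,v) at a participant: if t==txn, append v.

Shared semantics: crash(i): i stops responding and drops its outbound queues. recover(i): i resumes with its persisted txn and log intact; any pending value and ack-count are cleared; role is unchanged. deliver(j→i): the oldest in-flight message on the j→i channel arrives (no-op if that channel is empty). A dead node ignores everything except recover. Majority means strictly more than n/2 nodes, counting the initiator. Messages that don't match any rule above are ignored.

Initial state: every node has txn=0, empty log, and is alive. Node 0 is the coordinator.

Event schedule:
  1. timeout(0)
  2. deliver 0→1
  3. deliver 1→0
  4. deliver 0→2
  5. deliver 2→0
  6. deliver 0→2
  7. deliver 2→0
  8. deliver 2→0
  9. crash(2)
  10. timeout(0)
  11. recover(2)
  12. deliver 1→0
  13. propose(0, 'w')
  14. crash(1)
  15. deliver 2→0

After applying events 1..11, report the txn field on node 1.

1. timeout(0):  <0:coor t1 ->
2. deliver 0→1:  <1:part t1 ->
3. deliver 1→0:  nop
4. deliver 0→2:  <2:part t1 ->
5. deliver 2→0:  <0:coor t1 T1>
6. deliver 0→2:  <2:part t1 T1>
7. deliver 2→0:  nop
8. deliver 2→0:  nop
9. crash(2):  <2:✗part t1 T1>
10. timeout(0):  <0:coor t2 T1>
11. recover(2):  <2:part t1 T1>

1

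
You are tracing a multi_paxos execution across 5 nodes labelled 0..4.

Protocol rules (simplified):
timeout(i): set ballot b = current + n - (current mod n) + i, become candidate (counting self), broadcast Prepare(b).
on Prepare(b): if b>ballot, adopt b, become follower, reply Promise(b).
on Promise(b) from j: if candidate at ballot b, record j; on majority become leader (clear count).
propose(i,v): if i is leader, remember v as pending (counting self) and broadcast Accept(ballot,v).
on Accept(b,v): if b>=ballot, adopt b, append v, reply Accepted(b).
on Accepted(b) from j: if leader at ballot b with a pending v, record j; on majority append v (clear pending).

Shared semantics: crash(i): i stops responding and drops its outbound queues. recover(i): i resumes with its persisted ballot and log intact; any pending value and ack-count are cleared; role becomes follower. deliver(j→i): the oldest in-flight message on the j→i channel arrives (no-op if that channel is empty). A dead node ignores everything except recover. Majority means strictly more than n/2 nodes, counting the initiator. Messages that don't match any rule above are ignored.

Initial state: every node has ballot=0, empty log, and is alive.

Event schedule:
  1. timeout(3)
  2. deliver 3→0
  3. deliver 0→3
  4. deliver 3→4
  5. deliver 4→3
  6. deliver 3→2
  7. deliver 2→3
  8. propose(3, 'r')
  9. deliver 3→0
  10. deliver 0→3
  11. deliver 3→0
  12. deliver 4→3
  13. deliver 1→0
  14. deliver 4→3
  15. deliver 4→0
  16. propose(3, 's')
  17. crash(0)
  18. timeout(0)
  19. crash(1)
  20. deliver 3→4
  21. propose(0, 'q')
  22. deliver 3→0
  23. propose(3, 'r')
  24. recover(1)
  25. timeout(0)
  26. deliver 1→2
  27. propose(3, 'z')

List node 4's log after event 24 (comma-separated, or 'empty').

[1] timeout(3) → N3(cand b8 [-])
[2] deliver 3→0 → N0(foll b8 [-])
[3] deliver 0→3 → ∅
[4] deliver 3→4 → N4(foll b8 [-])
[5] deliver 4→3 → N3(lead b8 [-])
[6] deliver 3→2 → N2(foll b8 [-])
[7] deliver 2→3 → ∅
[8] propose(3,'r') → ∅
[9] deliver 3→0 → N0(foll b8 [r])
[10] deliver 0→3 → ∅
[11] deliver 3→0 → ∅
[12] deliver 4→3 → ∅
[13] deliver 1→0 → ∅
[14] deliver 4→3 → ∅
[15] deliver 4→0 → ∅
[16] propose(3,'s') → ∅
[17] crash(0) → N0(✗foll b8 [r])
[18] timeout(0) → ∅
[19] crash(1) → N1(✗foll b0 [-])
[20] deliver 3→4 → N4(foll b8 [r])
[21] propose(0,'q') → ∅
[22] deliver 3→0 → ∅
[23] propose(3,'r') → ∅
[24] recover(1) → N1(foll b0 [-])

r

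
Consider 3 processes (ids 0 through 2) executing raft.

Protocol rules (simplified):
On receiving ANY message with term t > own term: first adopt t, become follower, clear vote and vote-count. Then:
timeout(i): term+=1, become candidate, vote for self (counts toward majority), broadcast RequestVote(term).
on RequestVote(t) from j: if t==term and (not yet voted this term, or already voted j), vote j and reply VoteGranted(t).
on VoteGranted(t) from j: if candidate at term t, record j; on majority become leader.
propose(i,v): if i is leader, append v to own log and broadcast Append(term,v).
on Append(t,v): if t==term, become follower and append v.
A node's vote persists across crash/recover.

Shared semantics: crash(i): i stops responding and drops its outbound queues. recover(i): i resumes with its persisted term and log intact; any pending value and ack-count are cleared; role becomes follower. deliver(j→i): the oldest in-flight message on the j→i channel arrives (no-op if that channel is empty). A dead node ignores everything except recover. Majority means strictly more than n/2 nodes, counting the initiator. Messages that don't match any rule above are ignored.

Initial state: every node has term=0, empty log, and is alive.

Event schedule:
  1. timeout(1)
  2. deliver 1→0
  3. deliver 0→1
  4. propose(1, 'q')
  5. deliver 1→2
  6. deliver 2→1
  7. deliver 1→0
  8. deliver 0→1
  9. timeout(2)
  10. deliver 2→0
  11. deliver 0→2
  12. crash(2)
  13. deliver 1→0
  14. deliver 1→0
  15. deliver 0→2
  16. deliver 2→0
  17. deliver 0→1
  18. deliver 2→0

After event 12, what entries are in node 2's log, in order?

empty

after 1 — timeout(1): n1:cand/t1/[-]
after 2 — deliver 1→0: n0:foll/t1/[-]
after 3 — deliver 0→1: n1:lead/t1/[-]
after 4 — propose(1,'q'): n1:lead/t1/[q]
after 5 — deliver 1→2: n2:foll/t1/[-]
after 6 — deliver 2→1: ·
after 7 — deliver 1→0: n0:foll/t1/[q]
after 8 — deliver 0→1: ·
after 9 — timeout(2): n2:cand/t2/[-]
after 10 — deliver 2→0: n0:foll/t2/[q]
after 11 — deliver 0→2: n2:lead/t2/[-]
after 12 — crash(2): n2:✗lead/t2/[-]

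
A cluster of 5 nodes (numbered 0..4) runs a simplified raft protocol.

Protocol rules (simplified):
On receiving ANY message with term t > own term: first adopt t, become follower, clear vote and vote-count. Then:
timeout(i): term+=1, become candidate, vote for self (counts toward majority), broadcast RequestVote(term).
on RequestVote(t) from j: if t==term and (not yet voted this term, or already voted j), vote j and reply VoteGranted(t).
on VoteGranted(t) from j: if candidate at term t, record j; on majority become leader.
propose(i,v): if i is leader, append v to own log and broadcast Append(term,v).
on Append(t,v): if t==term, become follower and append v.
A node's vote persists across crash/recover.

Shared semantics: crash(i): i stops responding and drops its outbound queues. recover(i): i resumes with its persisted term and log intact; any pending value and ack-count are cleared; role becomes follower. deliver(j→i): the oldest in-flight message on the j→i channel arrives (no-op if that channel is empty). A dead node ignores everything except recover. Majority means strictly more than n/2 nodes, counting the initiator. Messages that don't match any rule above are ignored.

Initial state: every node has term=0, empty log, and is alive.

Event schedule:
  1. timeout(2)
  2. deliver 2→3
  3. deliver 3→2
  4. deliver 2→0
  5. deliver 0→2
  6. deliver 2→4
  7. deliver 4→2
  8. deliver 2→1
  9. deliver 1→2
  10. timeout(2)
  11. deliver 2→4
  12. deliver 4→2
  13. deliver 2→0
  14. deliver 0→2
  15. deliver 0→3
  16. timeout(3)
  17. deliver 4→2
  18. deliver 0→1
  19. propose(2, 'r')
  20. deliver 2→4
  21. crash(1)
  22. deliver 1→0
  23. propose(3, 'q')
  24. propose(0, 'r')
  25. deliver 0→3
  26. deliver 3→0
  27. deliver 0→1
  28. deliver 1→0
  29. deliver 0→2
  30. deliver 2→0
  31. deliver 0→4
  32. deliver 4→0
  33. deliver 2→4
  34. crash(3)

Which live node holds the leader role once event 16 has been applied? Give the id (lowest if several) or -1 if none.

[1] timeout(2) → N2(cand t1 [-])
[2] deliver 2→3 → N3(foll t1 [-])
[3] deliver 3→2 → ∅
[4] deliver 2→0 → N0(foll t1 [-])
[5] deliver 0→2 → N2(lead t1 [-])
[6] deliver 2→4 → N4(foll t1 [-])
[7] deliver 4→2 → ∅
[8] deliver 2→1 → N1(foll t1 [-])
[9] deliver 1→2 → ∅
[10] timeout(2) → N2(cand t2 [-])
[11] deliver 2→4 → N4(foll t2 [-])
[12] deliver 4→2 → ∅
[13] deliver 2→0 → N0(foll t2 [-])
[14] deliver 0→2 → N2(lead t2 [-])
[15] deliver 0→3 → ∅
[16] timeout(3) → N3(cand t2 [-])

2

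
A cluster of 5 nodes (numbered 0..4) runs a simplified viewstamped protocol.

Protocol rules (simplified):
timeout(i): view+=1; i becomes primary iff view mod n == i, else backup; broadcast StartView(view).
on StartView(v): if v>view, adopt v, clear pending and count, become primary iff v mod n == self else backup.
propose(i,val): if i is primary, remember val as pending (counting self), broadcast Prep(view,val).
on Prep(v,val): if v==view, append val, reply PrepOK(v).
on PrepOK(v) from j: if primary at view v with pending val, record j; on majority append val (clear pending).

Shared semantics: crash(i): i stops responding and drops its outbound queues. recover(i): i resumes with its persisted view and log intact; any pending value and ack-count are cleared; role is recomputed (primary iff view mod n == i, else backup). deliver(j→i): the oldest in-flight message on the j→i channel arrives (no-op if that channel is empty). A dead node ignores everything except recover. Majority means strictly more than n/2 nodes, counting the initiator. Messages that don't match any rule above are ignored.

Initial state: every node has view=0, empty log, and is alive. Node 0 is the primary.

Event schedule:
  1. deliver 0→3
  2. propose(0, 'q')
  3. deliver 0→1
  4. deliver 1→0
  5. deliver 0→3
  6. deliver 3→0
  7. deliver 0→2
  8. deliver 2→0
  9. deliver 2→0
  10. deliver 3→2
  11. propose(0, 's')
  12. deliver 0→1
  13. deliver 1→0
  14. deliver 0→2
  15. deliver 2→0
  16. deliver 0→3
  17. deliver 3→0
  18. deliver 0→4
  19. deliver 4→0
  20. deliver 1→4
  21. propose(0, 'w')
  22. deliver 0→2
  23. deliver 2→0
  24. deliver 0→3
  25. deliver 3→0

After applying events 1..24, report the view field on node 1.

0

[1] deliver 0→3 → ∅
[2] propose(0,'q') → ∅
[3] deliver 0→1 → N1(back v0 [q])
[4] deliver 1→0 → ∅
[5] deliver 0→3 → N3(back v0 [q])
[6] deliver 3→0 → N0(prim v0 [q])
[7] deliver 0→2 → N2(back v0 [q])
[8] deliver 2→0 → ∅
[9] deliver 2→0 → ∅
[10] deliver 3→2 → ∅
[11] propose(0,'s') → ∅
[12] deliver 0→1 → N1(back v0 [q,s])
[13] deliver 1→0 → ∅
[14] deliver 0→2 → N2(back v0 [q,s])
[15] deliver 2→0 → N0(prim v0 [q,s])
[16] deliver 0→3 → N3(back v0 [q,s])
[17] deliver 3→0 → ∅
[18] deliver 0→4 → N4(back v0 [q])
[19] deliver 4→0 → ∅
[20] deliver 1→4 → ∅
[21] propose(0,'w') → ∅
[22] deliver 0→2 → N2(back v0 [q,s,w])
[23] deliver 2→0 → ∅
[24] deliver 0→3 → N3(back v0 [q,s,w])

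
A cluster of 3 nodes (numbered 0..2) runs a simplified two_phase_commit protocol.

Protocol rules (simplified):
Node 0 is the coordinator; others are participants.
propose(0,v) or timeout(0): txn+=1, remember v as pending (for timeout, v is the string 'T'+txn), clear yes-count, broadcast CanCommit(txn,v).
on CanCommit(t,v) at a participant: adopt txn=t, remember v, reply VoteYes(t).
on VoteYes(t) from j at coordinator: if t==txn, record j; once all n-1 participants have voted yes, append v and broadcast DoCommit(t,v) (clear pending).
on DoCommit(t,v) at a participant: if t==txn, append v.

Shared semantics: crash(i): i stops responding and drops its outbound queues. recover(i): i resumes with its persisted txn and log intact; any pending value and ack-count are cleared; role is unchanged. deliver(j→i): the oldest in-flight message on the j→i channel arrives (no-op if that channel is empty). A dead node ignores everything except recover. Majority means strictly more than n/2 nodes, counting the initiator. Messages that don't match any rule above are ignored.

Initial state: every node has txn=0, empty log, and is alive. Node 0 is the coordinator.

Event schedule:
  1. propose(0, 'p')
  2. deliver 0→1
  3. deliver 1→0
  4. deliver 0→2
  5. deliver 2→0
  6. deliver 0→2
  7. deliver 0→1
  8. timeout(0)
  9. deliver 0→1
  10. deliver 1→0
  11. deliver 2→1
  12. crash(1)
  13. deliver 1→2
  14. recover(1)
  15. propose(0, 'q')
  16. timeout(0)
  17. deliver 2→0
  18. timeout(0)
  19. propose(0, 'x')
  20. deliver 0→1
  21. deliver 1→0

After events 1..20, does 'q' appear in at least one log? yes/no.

no

after 1 — propose(0,'p'): n0:coor/t1/[-]
after 2 — deliver 0→1: n1:part/t1/[-]
after 3 — deliver 1→0: ·
after 4 — deliver 0→2: n2:part/t1/[-]
after 5 — deliver 2→0: n0:coor/t1/[p]
after 6 — deliver 0→2: n2:part/t1/[p]
after 7 — deliver 0→1: n1:part/t1/[p]
after 8 — timeout(0): n0:coor/t2/[p]
after 9 — deliver 0→1: n1:part/t2/[p]
after 10 — deliver 1→0: ·
after 11 — deliver 2→1: ·
after 12 — crash(1): n1:✗part/t2/[p]
after 13 — deliver 1→2: ·
after 14 — recover(1): n1:part/t2/[p]
after 15 — propose(0,'q'): n0:coor/t3/[p]
after 16 — timeout(0): n0:coor/t4/[p]
after 17 — deliver 2→0: ·
after 18 — timeout(0): n0:coor/t5/[p]
after 19 — propose(0,'x'): n0:coor/t6/[p]
after 20 — deliver 0→1: n1:part/t3/[p]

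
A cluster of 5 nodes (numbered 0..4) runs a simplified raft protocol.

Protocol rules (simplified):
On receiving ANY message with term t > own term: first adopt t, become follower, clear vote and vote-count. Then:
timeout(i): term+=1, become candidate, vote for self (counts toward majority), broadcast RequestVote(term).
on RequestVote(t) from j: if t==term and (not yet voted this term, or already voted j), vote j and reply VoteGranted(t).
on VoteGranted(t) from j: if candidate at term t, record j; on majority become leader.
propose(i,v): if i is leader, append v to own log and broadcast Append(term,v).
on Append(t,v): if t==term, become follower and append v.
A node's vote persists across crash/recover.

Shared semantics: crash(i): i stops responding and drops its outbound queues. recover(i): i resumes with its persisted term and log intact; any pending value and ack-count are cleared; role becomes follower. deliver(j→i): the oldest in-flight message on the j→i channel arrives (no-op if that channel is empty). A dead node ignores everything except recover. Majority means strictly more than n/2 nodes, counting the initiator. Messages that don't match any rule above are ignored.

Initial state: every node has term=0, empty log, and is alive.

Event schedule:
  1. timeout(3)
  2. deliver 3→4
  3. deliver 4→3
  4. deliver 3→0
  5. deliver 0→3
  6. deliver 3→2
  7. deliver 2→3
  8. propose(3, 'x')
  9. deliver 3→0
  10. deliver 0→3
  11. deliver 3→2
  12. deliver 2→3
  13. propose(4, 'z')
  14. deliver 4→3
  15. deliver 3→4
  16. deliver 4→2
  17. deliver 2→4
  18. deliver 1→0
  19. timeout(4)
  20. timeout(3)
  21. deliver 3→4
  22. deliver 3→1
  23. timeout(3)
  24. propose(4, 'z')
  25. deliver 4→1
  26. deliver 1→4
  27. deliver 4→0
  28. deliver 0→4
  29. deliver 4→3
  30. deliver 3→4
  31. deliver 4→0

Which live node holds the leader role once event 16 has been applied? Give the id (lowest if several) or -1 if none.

1. timeout(3):  <3:cand t1 ->
2. deliver 3→4:  <4:foll t1 ->
3. deliver 4→3:  nop
4. deliver 3→0:  <0:foll t1 ->
5. deliver 0→3:  <3:lead t1 ->
6. deliver 3→2:  <2:foll t1 ->
7. deliver 2→3:  nop
8. propose(3,'x'):  <3:lead t1 x>
9. deliver 3→0:  <0:foll t1 x>
10. deliver 0→3:  nop
11. deliver 3→2:  <2:foll t1 x>
12. deliver 2→3:  nop
13. propose(4,'z'):  nop
14. deliver 4→3:  nop
15. deliver 3→4:  <4:foll t1 x>
16. deliver 4→2:  nop

3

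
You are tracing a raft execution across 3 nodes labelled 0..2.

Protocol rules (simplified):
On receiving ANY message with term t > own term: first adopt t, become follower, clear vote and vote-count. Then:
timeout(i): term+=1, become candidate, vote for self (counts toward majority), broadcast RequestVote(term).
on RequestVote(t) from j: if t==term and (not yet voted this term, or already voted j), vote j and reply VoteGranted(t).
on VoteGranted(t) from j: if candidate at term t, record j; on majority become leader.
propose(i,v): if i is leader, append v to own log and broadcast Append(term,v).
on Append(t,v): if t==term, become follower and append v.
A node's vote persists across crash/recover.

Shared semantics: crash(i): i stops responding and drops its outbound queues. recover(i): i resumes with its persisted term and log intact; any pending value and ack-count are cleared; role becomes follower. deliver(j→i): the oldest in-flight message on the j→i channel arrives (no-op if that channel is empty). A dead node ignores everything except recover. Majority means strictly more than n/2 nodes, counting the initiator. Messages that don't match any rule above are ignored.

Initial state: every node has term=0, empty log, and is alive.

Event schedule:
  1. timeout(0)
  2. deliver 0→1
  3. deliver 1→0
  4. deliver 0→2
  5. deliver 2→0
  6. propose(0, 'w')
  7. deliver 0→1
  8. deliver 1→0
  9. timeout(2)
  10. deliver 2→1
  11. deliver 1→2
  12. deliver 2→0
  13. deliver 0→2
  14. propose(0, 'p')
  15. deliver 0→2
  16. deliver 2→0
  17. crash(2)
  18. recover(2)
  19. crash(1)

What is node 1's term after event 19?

2

after 1 — timeout(0): n0:cand/t1/[-]
after 2 — deliver 0→1: n1:foll/t1/[-]
after 3 — deliver 1→0: n0:lead/t1/[-]
after 4 — deliver 0→2: n2:foll/t1/[-]
after 5 — deliver 2→0: ·
after 6 — propose(0,'w'): n0:lead/t1/[w]
after 7 — deliver 0→1: n1:foll/t1/[w]
after 8 — deliver 1→0: ·
after 9 — timeout(2): n2:cand/t2/[-]
after 10 — deliver 2→1: n1:foll/t2/[w]
after 11 — deliver 1→2: n2:lead/t2/[-]
after 12 — deliver 2→0: n0:foll/t2/[w]
after 13 — deliver 0→2: ·
after 14 — propose(0,'p'): ·
after 15 — deliver 0→2: ·
after 16 — deliver 2→0: ·
after 17 — crash(2): n2:✗lead/t2/[-]
after 18 — recover(2): n2:foll/t2/[-]
after 19 — crash(1): n1:✗foll/t2/[w]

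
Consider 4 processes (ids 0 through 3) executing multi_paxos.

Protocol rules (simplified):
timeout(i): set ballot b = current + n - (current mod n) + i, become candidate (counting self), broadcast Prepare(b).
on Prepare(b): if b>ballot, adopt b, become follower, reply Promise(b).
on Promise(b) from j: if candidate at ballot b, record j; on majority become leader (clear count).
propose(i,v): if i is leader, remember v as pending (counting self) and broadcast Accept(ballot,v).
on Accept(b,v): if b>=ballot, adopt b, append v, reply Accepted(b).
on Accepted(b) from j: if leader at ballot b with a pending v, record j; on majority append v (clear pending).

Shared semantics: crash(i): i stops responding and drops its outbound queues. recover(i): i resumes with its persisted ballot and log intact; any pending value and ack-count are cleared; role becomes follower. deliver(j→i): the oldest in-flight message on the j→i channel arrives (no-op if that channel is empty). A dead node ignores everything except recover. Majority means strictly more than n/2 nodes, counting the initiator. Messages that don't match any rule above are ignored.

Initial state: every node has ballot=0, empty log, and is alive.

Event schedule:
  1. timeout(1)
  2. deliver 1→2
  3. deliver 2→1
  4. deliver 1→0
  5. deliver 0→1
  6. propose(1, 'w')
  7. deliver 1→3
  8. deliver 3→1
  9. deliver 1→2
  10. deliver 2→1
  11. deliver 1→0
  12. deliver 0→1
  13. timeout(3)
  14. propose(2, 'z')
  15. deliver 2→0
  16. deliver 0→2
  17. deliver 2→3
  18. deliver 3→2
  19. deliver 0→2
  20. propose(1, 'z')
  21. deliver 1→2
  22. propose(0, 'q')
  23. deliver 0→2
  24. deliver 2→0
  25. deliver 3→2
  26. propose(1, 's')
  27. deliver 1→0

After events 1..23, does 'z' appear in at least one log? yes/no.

no

1. timeout(1):  <1:cand b5 ->
2. deliver 1→2:  <2:foll b5 ->
3. deliver 2→1:  nop
4. deliver 1→0:  <0:foll b5 ->
5. deliver 0→1:  <1:lead b5 ->
6. propose(1,'w'):  nop
7. deliver 1→3:  <3:foll b5 ->
8. deliver 3→1:  nop
9. deliver 1→2:  <2:foll b5 w>
10. deliver 2→1:  nop
11. deliver 1→0:  <0:foll b5 w>
12. deliver 0→1:  <1:lead b5 w>
13. timeout(3):  <3:cand b11 ->
14. propose(2,'z'):  nop
15. deliver 2→0:  nop
16. deliver 0→2:  nop
17. deliver 2→3:  nop
18. deliver 3→2:  <2:foll b11 w>
19. deliver 0→2:  nop
20. propose(1,'z'):  nop
21. deliver 1→2:  nop
22. propose(0,'q'):  nop
23. deliver 0→2:  nop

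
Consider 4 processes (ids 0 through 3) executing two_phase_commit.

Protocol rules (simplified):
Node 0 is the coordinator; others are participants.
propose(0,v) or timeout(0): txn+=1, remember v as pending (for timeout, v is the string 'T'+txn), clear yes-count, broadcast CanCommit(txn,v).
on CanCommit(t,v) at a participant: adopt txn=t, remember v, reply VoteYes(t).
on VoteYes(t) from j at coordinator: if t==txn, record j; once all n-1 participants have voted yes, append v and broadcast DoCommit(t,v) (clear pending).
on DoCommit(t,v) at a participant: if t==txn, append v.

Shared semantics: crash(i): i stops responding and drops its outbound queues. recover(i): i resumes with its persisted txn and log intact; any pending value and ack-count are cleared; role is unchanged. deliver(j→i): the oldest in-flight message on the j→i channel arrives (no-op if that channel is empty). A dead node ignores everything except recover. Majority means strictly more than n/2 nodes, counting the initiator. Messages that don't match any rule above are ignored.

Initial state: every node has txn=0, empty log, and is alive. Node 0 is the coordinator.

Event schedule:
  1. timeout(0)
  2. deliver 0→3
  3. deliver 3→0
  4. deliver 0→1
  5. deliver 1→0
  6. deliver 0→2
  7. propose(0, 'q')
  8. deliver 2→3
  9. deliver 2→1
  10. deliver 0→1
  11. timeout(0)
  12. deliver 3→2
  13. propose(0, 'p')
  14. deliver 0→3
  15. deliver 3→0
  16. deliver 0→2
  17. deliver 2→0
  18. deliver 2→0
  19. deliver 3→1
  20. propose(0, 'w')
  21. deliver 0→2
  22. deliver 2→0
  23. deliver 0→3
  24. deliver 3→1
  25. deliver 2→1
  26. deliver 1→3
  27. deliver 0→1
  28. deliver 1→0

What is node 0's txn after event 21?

5

after 1 — timeout(0): n0:coor/t1/[-]
after 2 — deliver 0→3: n3:part/t1/[-]
after 3 — deliver 3→0: ·
after 4 — deliver 0→1: n1:part/t1/[-]
after 5 — deliver 1→0: ·
after 6 — deliver 0→2: n2:part/t1/[-]
after 7 — propose(0,'q'): n0:coor/t2/[-]
after 8 — deliver 2→3: ·
after 9 — deliver 2→1: ·
after 10 — deliver 0→1: n1:part/t2/[-]
after 11 — timeout(0): n0:coor/t3/[-]
after 12 — deliver 3→2: ·
after 13 — propose(0,'p'): n0:coor/t4/[-]
after 14 — deliver 0→3: n3:part/t2/[-]
after 15 — deliver 3→0: ·
after 16 — deliver 0→2: n2:part/t2/[-]
after 17 — deliver 2→0: ·
after 18 — deliver 2→0: ·
after 19 — deliver 3→1: ·
after 20 — propose(0,'w'): n0:coor/t5/[-]
after 21 — deliver 0→2: n2:part/t3/[-]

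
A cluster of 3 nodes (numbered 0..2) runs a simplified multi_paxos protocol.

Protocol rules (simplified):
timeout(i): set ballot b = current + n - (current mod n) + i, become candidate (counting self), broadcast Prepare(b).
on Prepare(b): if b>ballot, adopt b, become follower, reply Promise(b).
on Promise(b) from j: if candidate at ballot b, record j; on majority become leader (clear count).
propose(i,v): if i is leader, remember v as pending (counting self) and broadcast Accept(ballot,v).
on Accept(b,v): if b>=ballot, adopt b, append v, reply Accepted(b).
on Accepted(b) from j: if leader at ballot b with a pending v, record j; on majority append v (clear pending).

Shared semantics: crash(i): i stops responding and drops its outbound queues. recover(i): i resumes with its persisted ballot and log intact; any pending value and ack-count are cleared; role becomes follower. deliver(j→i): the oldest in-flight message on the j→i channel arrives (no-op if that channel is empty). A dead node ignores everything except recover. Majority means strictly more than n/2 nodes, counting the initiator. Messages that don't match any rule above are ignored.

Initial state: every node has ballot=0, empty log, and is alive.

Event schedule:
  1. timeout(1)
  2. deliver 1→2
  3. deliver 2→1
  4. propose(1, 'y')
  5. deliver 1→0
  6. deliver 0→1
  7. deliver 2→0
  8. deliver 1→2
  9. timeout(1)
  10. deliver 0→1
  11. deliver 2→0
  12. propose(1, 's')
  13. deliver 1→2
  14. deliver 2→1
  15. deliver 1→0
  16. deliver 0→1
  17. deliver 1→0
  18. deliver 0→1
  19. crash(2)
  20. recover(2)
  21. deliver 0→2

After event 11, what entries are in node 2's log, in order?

y

1. timeout(1):  <1:cand b4 ->
2. deliver 1→2:  <2:foll b4 ->
3. deliver 2→1:  <1:lead b4 ->
4. propose(1,'y'):  nop
5. deliver 1→0:  <0:foll b4 ->
6. deliver 0→1:  nop
7. deliver 2→0:  nop
8. deliver 1→2:  <2:foll b4 y>
9. timeout(1):  <1:cand b7 ->
10. deliver 0→1:  nop
11. deliver 2→0:  nop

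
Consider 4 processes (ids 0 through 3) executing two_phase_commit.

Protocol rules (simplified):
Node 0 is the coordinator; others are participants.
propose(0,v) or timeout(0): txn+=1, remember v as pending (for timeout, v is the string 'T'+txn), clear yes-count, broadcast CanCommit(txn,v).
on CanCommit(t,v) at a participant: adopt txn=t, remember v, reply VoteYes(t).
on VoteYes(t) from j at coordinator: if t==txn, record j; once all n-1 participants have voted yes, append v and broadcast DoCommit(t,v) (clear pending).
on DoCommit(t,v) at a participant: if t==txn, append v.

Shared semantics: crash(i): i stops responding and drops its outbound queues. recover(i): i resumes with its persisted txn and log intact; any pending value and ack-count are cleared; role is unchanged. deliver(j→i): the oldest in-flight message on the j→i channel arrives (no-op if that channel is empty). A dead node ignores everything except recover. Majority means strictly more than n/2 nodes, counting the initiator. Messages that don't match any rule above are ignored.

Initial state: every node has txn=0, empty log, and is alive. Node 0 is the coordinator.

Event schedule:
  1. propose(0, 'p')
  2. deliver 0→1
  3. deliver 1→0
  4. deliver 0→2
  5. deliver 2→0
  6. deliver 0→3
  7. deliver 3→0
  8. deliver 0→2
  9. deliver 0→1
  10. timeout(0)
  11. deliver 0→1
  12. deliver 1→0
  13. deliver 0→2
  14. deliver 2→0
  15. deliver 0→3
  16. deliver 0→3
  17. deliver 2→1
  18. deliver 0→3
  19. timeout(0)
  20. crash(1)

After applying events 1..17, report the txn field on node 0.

2

e1 propose(0,'p'): 0[coor,t=1,-]
e2 deliver 0→1: 1[part,t=1,-]
e3 deliver 1→0: ·
e4 deliver 0→2: 2[part,t=1,-]
e5 deliver 2→0: ·
e6 deliver 0→3: 3[part,t=1,-]
e7 deliver 3→0: 0[coor,t=1,p]
e8 deliver 0→2: 2[part,t=1,p]
e9 deliver 0→1: 1[part,t=1,p]
e10 timeout(0): 0[coor,t=2,p]
e11 deliver 0→1: 1[part,t=2,p]
e12 deliver 1→0: ·
e13 deliver 0→2: 2[part,t=2,p]
e14 deliver 2→0: ·
e15 deliver 0→3: 3[part,t=1,p]
e16 deliver 0→3: 3[part,t=2,p]
e17 deliver 2→1: ·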